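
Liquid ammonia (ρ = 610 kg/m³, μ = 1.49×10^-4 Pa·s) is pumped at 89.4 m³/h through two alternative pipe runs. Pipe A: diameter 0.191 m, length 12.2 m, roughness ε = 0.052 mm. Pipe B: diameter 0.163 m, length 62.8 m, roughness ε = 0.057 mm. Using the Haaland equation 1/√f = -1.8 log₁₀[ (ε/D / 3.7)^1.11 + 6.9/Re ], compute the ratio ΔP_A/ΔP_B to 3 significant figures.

ΔP_A/ΔP_B ≈ 0.0850

Pipe A: V = Q/A = 0.02483/0.02865 = 0.8667 m/s; Re = 6.777e+05; ε/D = 0.000272; Haaland → f = 0.01563; ΔP_A = f(L/D)(ρV²/2) = 228.8 Pa.
Pipe B: V = Q/A = 0.02483/0.02087 = 1.19 m/s; Re = 7.941e+05; ε/D = 0.00035; Haaland → f = 0.01617; ΔP_B = f(L/D)(ρV²/2) = 2691 Pa.
ΔP_A/ΔP_B = 228.8/2691 = 0.0850.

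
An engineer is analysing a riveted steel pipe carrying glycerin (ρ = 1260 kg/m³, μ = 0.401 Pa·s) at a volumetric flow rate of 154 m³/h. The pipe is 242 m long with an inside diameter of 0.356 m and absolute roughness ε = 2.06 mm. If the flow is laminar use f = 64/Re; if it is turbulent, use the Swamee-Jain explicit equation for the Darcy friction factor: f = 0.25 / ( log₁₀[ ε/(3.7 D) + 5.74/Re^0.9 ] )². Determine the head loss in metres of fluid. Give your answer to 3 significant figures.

Q = 154 m³/h = 154/3600 = 0.04278 m³/s.
Cross-sectional area A = πD²/4 = π(0.356)²/4 = 0.09954 m²; mean velocity V = Q/A = 0.04278/0.09954 = 0.4298 m/s.
Reynolds number Re = ρVD/μ = 1260 · 0.4298 · 0.356 / 0.401 = 480.7.
Re < 2300 → laminar flow, so f = 64/Re = 64/480.7 = 0.1331 (the turbulent correlation is not needed).
Darcy-Weisbach: ΔP = f(L/D)(ρV²/2) = 0.1331·(242/0.356)·(1260·0.4298²/2) = 0.1331·679.8·116.4 = 1.053e+04 Pa.
Head loss h_f = ΔP/(ρg) = 1.053e+04/(1260·9.81) = 0.852 m.

h_f ≈ 0.852 m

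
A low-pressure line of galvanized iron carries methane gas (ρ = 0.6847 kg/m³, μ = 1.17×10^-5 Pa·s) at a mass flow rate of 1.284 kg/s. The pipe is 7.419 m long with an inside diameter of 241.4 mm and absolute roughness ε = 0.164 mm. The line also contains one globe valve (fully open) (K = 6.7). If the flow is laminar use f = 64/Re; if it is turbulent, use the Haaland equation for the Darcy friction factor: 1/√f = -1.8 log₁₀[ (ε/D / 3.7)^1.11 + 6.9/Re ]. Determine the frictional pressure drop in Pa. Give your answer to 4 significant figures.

ΔP ≈ 4178 Pa

A = πD²/4 = π(0.2414)²/4 = 0.04577 m²; mean velocity V = ṁ/(ρA) = 1.284/(0.6847 · 0.04577) = 40.97 m/s.
Reynolds number Re = ρVD/μ = 0.6847 · 40.97 · 0.2414 / 1.17e-05 = 5.788e+05.
Re > 4000 → turbulent. Relative roughness ε/D = 0.000164/0.2414 = 0.000679. Haaland: 1/√f = -1.8 log₁₀[(0.000679/3.7)^1.11 + 6.9/5.788e+05] = -1.8 log₁₀[7.13e-05 + 1.19e-05] = 7.344, so f = 0.01854.
Total minor-loss coefficient ΣK = 1·6.7 = 6.7.
ΔP = [f·L/D + ΣK]·(ρV²/2) = [0.01854·7.419/0.2414 + 6.7]·(0.6847·40.97²/2) = [0.5699 + 6.7]·574.7 = 4178 Pa.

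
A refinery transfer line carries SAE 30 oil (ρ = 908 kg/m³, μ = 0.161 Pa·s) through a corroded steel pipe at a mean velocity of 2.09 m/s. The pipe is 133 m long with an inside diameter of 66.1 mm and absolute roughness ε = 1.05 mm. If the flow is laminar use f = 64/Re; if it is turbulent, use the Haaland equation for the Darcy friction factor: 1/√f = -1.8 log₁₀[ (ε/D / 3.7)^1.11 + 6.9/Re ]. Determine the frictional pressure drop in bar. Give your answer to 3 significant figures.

Reynolds number Re = ρVD/μ = 908 · 2.09 · 0.0661 / 0.161 = 779.1.
Re < 2300 → laminar flow, so f = 64/Re = 64/779.1 = 0.08214 (the turbulent correlation is not needed).
Darcy-Weisbach: ΔP = f(L/D)(ρV²/2) = 0.08214·(133/0.0661)·(908·2.09²/2) = 0.08214·2012·1983 = 3.278e+05 Pa.
ΔP = 3.278e+05 Pa = 3.28 bar.

ΔP ≈ 3.28 bar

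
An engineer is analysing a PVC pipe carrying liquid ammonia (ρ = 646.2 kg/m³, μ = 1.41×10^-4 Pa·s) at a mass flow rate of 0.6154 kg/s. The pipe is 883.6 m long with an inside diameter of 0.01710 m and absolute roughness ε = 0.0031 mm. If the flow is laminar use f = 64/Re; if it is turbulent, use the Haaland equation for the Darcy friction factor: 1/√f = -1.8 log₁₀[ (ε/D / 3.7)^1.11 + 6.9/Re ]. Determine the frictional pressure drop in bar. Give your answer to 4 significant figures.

ΔP ≈ 45.27 bar

A = πD²/4 = π(0.0171)²/4 = 0.0002297 m²; mean velocity V = ṁ/(ρA) = 0.6154/(646.2 · 0.0002297) = 4.147 m/s.
Reynolds number Re = ρVD/μ = 646.2 · 4.147 · 0.0171 / 0.000141 = 3.25e+05.
Re > 4000 → turbulent. Relative roughness ε/D = 3.1e-06/0.0171 = 0.000181. Haaland: 1/√f = -1.8 log₁₀[(0.000181/3.7)^1.11 + 6.9/3.25e+05] = -1.8 log₁₀[1.64e-05 + 2.12e-05] = 7.963, so f = 0.01577.
Darcy-Weisbach: ΔP = f(L/D)(ρV²/2) = 0.01577·(883.6/0.0171)·(646.2·4.147²/2) = 0.01577·5.167e+04·5556 = 4.527e+06 Pa.
ΔP = 4.527e+06 Pa = 45.27 bar.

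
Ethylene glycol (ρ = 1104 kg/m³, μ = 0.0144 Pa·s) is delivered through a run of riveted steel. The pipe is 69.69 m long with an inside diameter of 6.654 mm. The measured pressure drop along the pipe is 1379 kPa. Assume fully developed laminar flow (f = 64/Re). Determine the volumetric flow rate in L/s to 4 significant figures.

Q ≈ 0.06612 L/s

For laminar flow, f = 64/Re with Re = ρVD/μ, so Darcy-Weisbach reduces to ΔP = 32μLV/D². Solving for V: V = ΔP·D²/(32μL) = 1.379e+06·(0.006654)²/(32·0.0144·69.69) = 1.901 m/s.
Check: Re = ρVD/μ = 1104·1.901·0.006654/0.0144 = 969.9 < 2300, so the laminar assumption holds.
Q = V·A = 1.901·(π/4·0.006654²) = 6.612e-05 m³/s = 0.06612 L/s.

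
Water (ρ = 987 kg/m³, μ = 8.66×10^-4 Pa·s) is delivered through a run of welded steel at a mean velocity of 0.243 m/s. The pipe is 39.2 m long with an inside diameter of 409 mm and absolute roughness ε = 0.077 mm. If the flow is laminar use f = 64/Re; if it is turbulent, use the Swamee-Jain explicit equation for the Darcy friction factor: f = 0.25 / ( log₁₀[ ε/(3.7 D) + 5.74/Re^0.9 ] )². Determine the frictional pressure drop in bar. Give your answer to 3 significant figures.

Reynolds number Re = ρVD/μ = 987 · 0.243 · 0.409 / 0.000866 = 1.133e+05.
Re > 4000 → turbulent. Relative roughness ε/D = 7.7e-05/0.409 = 0.000188. Swamee-Jain: f = 0.25/(log₁₀[0.000188/3.7 + 5.74/1.133e+05^0.9])² = 0.25/(log₁₀[5.09e-05 + 0.000162])² = 0.25/(-3.671)² = 0.01855.
Darcy-Weisbach: ΔP = f(L/D)(ρV²/2) = 0.01855·(39.2/0.409)·(987·0.243²/2) = 0.01855·95.84·29.14 = 51.8 Pa.
ΔP = 51.8 Pa = 5.18×10^-4 bar.

ΔP ≈ 5.18×10^-4 bar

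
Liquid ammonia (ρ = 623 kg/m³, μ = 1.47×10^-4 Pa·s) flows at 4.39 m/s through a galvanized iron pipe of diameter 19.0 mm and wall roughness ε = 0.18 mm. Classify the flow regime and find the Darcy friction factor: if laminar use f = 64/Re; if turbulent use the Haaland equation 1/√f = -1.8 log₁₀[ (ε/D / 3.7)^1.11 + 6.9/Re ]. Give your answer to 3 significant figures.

f ≈ 0.0375

Re = ρVD/μ = 623·4.39·0.019/0.000147 = 3.535e+05.
Re > 4000 → turbulent. ε/D = 0.00018/0.019 = 0.00947; Haaland: 1/√f = -1.8 log₁₀[0.00133 + 1.95e-05] = 5.167, so f = 0.03746.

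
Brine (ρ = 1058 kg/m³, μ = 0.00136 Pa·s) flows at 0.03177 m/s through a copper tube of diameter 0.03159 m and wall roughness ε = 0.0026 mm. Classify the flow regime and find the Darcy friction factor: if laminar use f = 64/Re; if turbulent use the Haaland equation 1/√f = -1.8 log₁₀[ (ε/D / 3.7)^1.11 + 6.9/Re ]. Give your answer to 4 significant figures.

Re = ρVD/μ = 1058·0.03177·0.03159/0.00136 = 780.8.
Re < 2300 → laminar, so f = 64/Re = 0.08197 (roughness is irrelevant in laminar flow).

f ≈ 0.08197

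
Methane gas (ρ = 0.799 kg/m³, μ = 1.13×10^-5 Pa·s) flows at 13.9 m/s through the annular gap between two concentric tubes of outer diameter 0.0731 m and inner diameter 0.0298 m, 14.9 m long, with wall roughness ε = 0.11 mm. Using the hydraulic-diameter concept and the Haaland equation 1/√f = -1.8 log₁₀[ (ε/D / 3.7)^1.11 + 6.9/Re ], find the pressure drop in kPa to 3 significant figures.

ΔP ≈ 0.740 kPa

Hydraulic diameter D_h = 4A/P = D_o - D_i = 0.0731 - 0.0298 = 0.0433 m.
Re = ρVD_h/μ = 0.799·13.9·0.0433/1.13e-05 = 4.256e+04.
ε/D_h = 0.00011/0.0433 = 0.00254; Haaland gives 1/√f = -1.8 log₁₀[0.000308+0.000162] = 5.99, so f = 0.02787.
ΔP = f(L/D_h)(ρV²/2) = 0.02787·14.9/0.0433·77.19 = 740.3 Pa.
ΔP = 0.740 kPa.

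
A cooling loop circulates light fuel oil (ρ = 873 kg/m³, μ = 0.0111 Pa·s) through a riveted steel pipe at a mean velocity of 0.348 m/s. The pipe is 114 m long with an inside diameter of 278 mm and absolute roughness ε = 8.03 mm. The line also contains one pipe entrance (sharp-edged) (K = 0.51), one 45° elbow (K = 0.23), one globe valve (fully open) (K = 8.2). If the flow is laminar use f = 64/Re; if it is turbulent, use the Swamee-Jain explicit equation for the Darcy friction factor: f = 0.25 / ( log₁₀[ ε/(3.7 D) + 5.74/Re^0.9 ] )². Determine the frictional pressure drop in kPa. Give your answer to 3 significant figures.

ΔP ≈ 1.81 kPa

Reynolds number Re = ρVD/μ = 873 · 0.348 · 0.278 / 0.0111 = 7609.
Re > 4000 → turbulent. Relative roughness ε/D = 0.00803/0.278 = 0.0289. Swamee-Jain: f = 0.25/(log₁₀[0.0289/3.7 + 5.74/7609^0.9])² = 0.25/(log₁₀[0.00781 + 0.00184])² = 0.25/(-2.015)² = 0.06155.
Total minor-loss coefficient ΣK = 1·0.51 + 1·0.23 + 1·8.2 = 8.94.
ΔP = [f·L/D + ΣK]·(ρV²/2) = [0.06155·114/0.278 + 8.94]·(873·0.348²/2) = [25.24 + 8.94]·52.86 = 1807 Pa.
ΔP = 1807 Pa = 1.81 kPa.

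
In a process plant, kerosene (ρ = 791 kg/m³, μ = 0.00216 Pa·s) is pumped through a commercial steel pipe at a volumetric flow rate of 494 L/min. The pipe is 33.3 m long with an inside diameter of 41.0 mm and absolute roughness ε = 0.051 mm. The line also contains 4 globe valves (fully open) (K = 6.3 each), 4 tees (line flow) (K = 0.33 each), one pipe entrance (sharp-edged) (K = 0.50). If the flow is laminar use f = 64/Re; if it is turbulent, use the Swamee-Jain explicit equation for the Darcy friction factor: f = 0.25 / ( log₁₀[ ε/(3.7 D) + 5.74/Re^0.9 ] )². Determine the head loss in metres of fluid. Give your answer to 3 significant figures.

Q = 494 L/min = 494/60000 = 0.008233 m³/s.
Cross-sectional area A = πD²/4 = π(0.041)²/4 = 0.00132 m²; mean velocity V = Q/A = 0.008233/0.00132 = 6.236 m/s.
Reynolds number Re = ρVD/μ = 791 · 6.236 · 0.041 / 0.00216 = 9.363e+04.
Re > 4000 → turbulent. Relative roughness ε/D = 5.1e-05/0.041 = 0.00124. Swamee-Jain: f = 0.25/(log₁₀[0.00124/3.7 + 5.74/9.363e+04^0.9])² = 0.25/(log₁₀[0.000336 + 0.000193])² = 0.25/(-3.277)² = 0.02328.
Total minor-loss coefficient ΣK = 4·6.3 + 4·0.33 + 1·0.5 = 27.
ΔP = [f·L/D + ΣK]·(ρV²/2) = [0.02328·33.3/0.041 + 27]·(791·6.236²/2) = [18.91 + 27]·1.538e+04 = 7.065e+05 Pa.
Head loss h_f = ΔP/(ρg) = 7.065e+05/(791·9.81) = 91.0 m.

h_f ≈ 91.0 m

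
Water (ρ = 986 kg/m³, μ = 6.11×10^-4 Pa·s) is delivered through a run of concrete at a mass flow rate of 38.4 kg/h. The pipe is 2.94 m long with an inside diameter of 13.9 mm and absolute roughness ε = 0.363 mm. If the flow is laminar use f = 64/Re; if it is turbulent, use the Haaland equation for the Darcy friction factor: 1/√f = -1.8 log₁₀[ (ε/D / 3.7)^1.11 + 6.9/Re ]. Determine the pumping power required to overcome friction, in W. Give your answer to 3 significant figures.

ṁ = 38.4 kg/h = 38.4/3600 = 0.01067 kg/s.
A = πD²/4 = π(0.0139)²/4 = 0.0001517 m²; mean velocity V = ṁ/(ρA) = 0.01067/(986 · 0.0001517) = 0.07129 m/s.
Reynolds number Re = ρVD/μ = 986 · 0.07129 · 0.0139 / 0.000611 = 1599.
Re < 2300 → laminar flow, so f = 64/Re = 64/1599 = 0.04002 (the turbulent correlation is not needed).
Darcy-Weisbach: ΔP = f(L/D)(ρV²/2) = 0.04002·(2.94/0.0139)·(986·0.07129²/2) = 0.04002·211.5·2.506 = 21.21 Pa.
Q = ṁ/ρ = 0.01067/986 = 1.082e-05 m³/s.
Pumping power P = QΔP = 1.082e-05·21.21 = 2.295×10^-4 W = 2.29×10^-4 W.

P ≈ 2.29×10^-4 W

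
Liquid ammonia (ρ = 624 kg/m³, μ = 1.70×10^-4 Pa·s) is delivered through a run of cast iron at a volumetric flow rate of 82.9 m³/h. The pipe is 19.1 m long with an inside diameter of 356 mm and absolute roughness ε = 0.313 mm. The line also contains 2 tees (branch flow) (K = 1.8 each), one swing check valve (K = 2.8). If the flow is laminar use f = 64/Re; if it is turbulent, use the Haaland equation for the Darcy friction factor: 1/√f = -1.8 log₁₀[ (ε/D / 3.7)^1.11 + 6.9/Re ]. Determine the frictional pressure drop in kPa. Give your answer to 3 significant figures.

ΔP ≈ 0.125 kPa

Q = 82.9 m³/h = 82.9/3600 = 0.02303 m³/s.
Cross-sectional area A = πD²/4 = π(0.356)²/4 = 0.09954 m²; mean velocity V = Q/A = 0.02303/0.09954 = 0.2313 m/s.
Reynolds number Re = ρVD/μ = 624 · 0.2313 · 0.356 / 0.00017 = 3.023e+05.
Re > 4000 → turbulent. Relative roughness ε/D = 0.000313/0.356 = 0.000879. Haaland: 1/√f = -1.8 log₁₀[(0.000879/3.7)^1.11 + 6.9/3.023e+05] = -1.8 log₁₀[9.49e-05 + 2.28e-05] = 7.072, so f = 0.01999.
Total minor-loss coefficient ΣK = 2·1.8 + 1·2.8 = 6.4.
ΔP = [f·L/D + ΣK]·(ρV²/2) = [0.01999·19.1/0.356 + 6.4]·(624·0.2313²/2) = [1.073 + 6.4]·16.7 = 124.8 Pa.
ΔP = 124.8 Pa = 0.125 kPa.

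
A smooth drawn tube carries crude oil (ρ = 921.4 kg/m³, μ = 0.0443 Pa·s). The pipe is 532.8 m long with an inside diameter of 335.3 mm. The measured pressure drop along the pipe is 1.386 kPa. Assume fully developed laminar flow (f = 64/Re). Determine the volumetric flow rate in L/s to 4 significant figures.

For laminar flow, f = 64/Re with Re = ρVD/μ, so Darcy-Weisbach reduces to ΔP = 32μLV/D². Solving for V: V = ΔP·D²/(32μL) = 1386·(0.3353)²/(32·0.0443·532.8) = 0.2063 m/s.
Check: Re = ρVD/μ = 921.4·0.2063·0.3353/0.0443 = 1439 < 2300, so the laminar assumption holds.
Q = V·A = 0.2063·(π/4·0.3353²) = 0.01822 m³/s = 18.22 L/s.

Q ≈ 18.22 L/s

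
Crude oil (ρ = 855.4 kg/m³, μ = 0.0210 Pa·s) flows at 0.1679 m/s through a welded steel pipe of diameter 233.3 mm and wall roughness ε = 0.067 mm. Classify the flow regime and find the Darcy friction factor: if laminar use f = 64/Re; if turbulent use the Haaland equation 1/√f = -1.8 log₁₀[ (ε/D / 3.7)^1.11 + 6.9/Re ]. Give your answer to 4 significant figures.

f ≈ 0.04011

Re = ρVD/μ = 855.4·0.1679·0.2333/0.021 = 1596.
Re < 2300 → laminar, so f = 64/Re = 0.04011 (roughness is irrelevant in laminar flow).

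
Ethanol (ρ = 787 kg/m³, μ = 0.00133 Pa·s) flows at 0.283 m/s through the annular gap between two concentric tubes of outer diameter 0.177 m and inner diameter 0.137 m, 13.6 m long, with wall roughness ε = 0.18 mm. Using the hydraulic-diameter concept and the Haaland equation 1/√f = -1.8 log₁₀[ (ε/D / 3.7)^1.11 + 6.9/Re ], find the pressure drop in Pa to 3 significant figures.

Hydraulic diameter D_h = 4A/P = D_o - D_i = 0.177 - 0.137 = 0.04 m.
Re = ρVD_h/μ = 787·0.283·0.04/0.00133 = 6698.
ε/D_h = 0.00018/0.04 = 0.0045; Haaland gives 1/√f = -1.8 log₁₀[0.000581+0.00103] = 5.027, so f = 0.03957.
ΔP = f(L/D_h)(ρV²/2) = 0.03957·13.6/0.04·31.52 = 424 Pa.

ΔP ≈ 424 Pa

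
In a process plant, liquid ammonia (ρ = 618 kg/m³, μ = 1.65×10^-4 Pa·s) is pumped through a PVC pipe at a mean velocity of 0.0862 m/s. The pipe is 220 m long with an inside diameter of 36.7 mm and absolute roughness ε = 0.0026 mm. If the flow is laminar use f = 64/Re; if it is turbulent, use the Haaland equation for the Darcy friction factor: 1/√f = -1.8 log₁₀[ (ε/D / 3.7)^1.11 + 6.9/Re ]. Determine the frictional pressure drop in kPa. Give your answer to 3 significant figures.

ΔP ≈ 0.407 kPa

Reynolds number Re = ρVD/μ = 618 · 0.0862 · 0.0367 / 0.000165 = 1.185e+04.
Re > 4000 → turbulent. Relative roughness ε/D = 2.6e-06/0.0367 = 7.08e-05. Haaland: 1/√f = -1.8 log₁₀[(7.08e-05/3.7)^1.11 + 6.9/1.185e+04] = -1.8 log₁₀[5.8e-06 + 0.000582] = 5.815, so f = 0.02957.
Darcy-Weisbach: ΔP = f(L/D)(ρV²/2) = 0.02957·(220/0.0367)·(618·0.0862²/2) = 0.02957·5995·2.296 = 407 Pa.
ΔP = 407 Pa = 0.407 kPa.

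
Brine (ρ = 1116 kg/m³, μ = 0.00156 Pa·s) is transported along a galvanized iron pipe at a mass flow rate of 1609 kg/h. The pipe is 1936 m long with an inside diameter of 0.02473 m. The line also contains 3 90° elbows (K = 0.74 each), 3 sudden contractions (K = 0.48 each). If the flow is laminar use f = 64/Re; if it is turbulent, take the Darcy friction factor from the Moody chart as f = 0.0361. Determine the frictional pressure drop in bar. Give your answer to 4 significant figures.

ṁ = 1609 kg/h = 1609/3600 = 0.4469 kg/s.
A = πD²/4 = π(0.02473)²/4 = 0.0004803 m²; mean velocity V = ṁ/(ρA) = 0.4469/(1116 · 0.0004803) = 0.8338 m/s.
Reynolds number Re = ρVD/μ = 1116 · 0.8338 · 0.02473 / 0.00156 = 1.475e+04.
Re > 4000 → turbulent; use the Moody-chart value f = 0.0361.
Total minor-loss coefficient ΣK = 3·0.74 + 3·0.48 = 3.66.
ΔP = [f·L/D + ΣK]·(ρV²/2) = [0.0361·1936/0.02473 + 3.66]·(1116·0.8338²/2) = [2826 + 3.66]·387.9 = 1.098e+06 Pa.
ΔP = 1.098e+06 Pa = 10.98 bar.

ΔP ≈ 10.98 bar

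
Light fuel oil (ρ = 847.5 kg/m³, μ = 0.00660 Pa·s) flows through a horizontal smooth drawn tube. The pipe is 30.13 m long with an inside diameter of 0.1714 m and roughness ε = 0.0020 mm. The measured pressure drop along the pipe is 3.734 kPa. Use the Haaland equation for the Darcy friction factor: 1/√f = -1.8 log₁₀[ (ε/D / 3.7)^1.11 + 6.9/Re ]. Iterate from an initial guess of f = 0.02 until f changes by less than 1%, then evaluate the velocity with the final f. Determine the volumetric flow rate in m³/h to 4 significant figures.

Rearranging Darcy-Weisbach: V = √(2·ΔP·D/(f·L·ρ)). With ε/D = 2e-06/0.1714 = 1.17e-05, iterate starting from f = 0.02:
  f = 0.02 → V = √(2·3734·0.1714/(0.02·30.13·847.5)) = 1.583 m/s; Re = ρVD/μ = 3.484e+04; f → 0.02253
  f = 0.02253 → V = 1.492 m/s; Re = 3.283e+04; f → 0.02284
  f = 0.02284 → V = 1.481 m/s; Re = 3.26e+04; f → 0.02288
Converged (Δf/f < 1%). With the final f = 0.02288: V = √(2·3734·0.1714/(0.02288·30.13·847.5)) = 1.48 m/s.
Q = V·A = 1.48·(π/4·0.1714²) = 0.03415 m³/s = 122.9 m³/h.

Q ≈ 122.9 m³/h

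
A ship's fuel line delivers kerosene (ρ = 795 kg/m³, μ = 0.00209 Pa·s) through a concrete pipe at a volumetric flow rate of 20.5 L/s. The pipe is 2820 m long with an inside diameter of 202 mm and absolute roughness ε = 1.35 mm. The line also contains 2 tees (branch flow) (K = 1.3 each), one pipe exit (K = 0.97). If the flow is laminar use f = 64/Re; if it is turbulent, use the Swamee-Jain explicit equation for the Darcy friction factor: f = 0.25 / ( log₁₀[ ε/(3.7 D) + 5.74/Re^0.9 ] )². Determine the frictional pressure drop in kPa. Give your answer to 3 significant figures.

ΔP ≈ 80.4 kPa

Q = 20.5 L/s = 20.5/1000 = 0.0205 m³/s.
Cross-sectional area A = πD²/4 = π(0.202)²/4 = 0.03205 m²; mean velocity V = Q/A = 0.0205/0.03205 = 0.6397 m/s.
Reynolds number Re = ρVD/μ = 795 · 0.6397 · 0.202 / 0.00209 = 4.915e+04.
Re > 4000 → turbulent. Relative roughness ε/D = 0.00135/0.202 = 0.00668. Swamee-Jain: f = 0.25/(log₁₀[0.00668/3.7 + 5.74/4.915e+04^0.9])² = 0.25/(log₁₀[0.00181 + 0.000344])² = 0.25/(-2.668)² = 0.03513.
Total minor-loss coefficient ΣK = 2·1.3 + 1·0.97 = 3.57.
ΔP = [f·L/D + ΣK]·(ρV²/2) = [0.03513·2820/0.202 + 3.57]·(795·0.6397²/2) = [490.5 + 3.57]·162.7 = 8.036e+04 Pa.
ΔP = 8.036e+04 Pa = 80.4 kPa.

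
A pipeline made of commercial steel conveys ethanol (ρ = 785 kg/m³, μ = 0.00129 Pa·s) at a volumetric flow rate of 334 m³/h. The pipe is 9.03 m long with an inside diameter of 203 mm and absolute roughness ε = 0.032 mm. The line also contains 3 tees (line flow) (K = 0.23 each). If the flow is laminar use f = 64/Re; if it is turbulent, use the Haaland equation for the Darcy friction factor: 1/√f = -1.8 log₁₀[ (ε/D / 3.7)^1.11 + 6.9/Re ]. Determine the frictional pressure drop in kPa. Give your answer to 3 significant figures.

Q = 334 m³/h = 334/3600 = 0.09278 m³/s.
Cross-sectional area A = πD²/4 = π(0.203)²/4 = 0.03237 m²; mean velocity V = Q/A = 0.09278/0.03237 = 2.867 m/s.
Reynolds number Re = ρVD/μ = 785 · 2.867 · 0.203 / 0.00129 = 3.541e+05.
Re > 4000 → turbulent. Relative roughness ε/D = 3.2e-05/0.203 = 0.000158. Haaland: 1/√f = -1.8 log₁₀[(0.000158/3.7)^1.11 + 6.9/3.541e+05] = -1.8 log₁₀[1.41e-05 + 1.95e-05] = 8.053, so f = 0.01542.
Total minor-loss coefficient ΣK = 3·0.23 = 0.69.
ΔP = [f·L/D + ΣK]·(ρV²/2) = [0.01542·9.03/0.203 + 0.69]·(785·2.867²/2) = [0.6859 + 0.69]·3225 = 4438 Pa.
ΔP = 4438 Pa = 4.44 kPa.

ΔP ≈ 4.44 kPa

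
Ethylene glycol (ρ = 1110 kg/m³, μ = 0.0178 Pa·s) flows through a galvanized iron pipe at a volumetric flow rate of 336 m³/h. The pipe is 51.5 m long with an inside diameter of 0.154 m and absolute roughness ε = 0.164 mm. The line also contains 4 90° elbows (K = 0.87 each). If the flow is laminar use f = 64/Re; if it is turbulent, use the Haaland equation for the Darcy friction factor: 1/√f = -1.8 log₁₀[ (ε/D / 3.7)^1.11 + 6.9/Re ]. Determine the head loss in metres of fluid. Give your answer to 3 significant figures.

h_f ≈ 14.7 m

Q = 336 m³/h = 336/3600 = 0.09333 m³/s.
Cross-sectional area A = πD²/4 = π(0.154)²/4 = 0.01863 m²; mean velocity V = Q/A = 0.09333/0.01863 = 5.011 m/s.
Reynolds number Re = ρVD/μ = 1110 · 5.011 · 0.154 / 0.0178 = 4.812e+04.
Re > 4000 → turbulent. Relative roughness ε/D = 0.000164/0.154 = 0.00106. Haaland: 1/√f = -1.8 log₁₀[(0.00106/3.7)^1.11 + 6.9/4.812e+04] = -1.8 log₁₀[0.000117 + 0.000143] = 6.451, so f = 0.02403.
Total minor-loss coefficient ΣK = 4·0.87 = 3.48.
ΔP = [f·L/D + ΣK]·(ρV²/2) = [0.02403·51.5/0.154 + 3.48]·(1110·5.011²/2) = [8.037 + 3.48]·1.393e+04 = 1.605e+05 Pa.
Head loss h_f = ΔP/(ρg) = 1.605e+05/(1110·9.81) = 14.7 m.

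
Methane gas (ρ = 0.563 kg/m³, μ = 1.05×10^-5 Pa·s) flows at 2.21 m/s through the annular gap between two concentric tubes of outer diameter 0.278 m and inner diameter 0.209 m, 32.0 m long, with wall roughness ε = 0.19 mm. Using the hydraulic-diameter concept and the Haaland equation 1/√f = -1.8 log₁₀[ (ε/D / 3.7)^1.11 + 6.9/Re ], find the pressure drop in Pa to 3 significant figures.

ΔP ≈ 23.0 Pa

Hydraulic diameter D_h = 4A/P = D_o - D_i = 0.278 - 0.209 = 0.069 m.
Re = ρVD_h/μ = 0.563·2.21·0.069/1.05e-05 = 8176.
ε/D_h = 0.00019/0.069 = 0.00275; Haaland gives 1/√f = -1.8 log₁₀[0.000337+0.000844] = 5.27, so f = 0.03601.
ΔP = f(L/D_h)(ρV²/2) = 0.03601·32/0.069·1.375 = 22.96 Pa.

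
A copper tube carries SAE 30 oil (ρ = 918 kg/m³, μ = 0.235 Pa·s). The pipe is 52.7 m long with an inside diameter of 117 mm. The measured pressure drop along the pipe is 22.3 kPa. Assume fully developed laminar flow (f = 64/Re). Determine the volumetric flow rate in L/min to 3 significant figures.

For laminar flow, f = 64/Re with Re = ρVD/μ, so Darcy-Weisbach reduces to ΔP = 32μLV/D². Solving for V: V = ΔP·D²/(32μL) = 2.23e+04·(0.117)²/(32·0.235·52.7) = 0.7703 m/s.
Check: Re = ρVD/μ = 918·0.7703·0.117/0.235 = 352.1 < 2300, so the laminar assumption holds.
Q = V·A = 0.7703·(π/4·0.117²) = 0.008282 m³/s = 497 L/min.

Q ≈ 497 L/min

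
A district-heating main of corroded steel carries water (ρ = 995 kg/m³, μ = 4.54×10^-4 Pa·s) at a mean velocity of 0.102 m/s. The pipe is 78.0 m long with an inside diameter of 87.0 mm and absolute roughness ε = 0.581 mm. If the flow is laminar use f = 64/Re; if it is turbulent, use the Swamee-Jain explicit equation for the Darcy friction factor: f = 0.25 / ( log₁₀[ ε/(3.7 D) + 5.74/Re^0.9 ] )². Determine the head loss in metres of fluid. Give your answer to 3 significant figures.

h_f ≈ 0.0178 m

Reynolds number Re = ρVD/μ = 995 · 0.102 · 0.087 / 0.000454 = 1.945e+04.
Re > 4000 → turbulent. Relative roughness ε/D = 0.000581/0.087 = 0.00668. Swamee-Jain: f = 0.25/(log₁₀[0.00668/3.7 + 5.74/1.945e+04^0.9])² = 0.25/(log₁₀[0.0018 + 0.000792])² = 0.25/(-2.585)² = 0.0374.
Darcy-Weisbach: ΔP = f(L/D)(ρV²/2) = 0.0374·(78/0.087)·(995·0.102²/2) = 0.0374·896.6·5.176 = 173.5 Pa.
Head loss h_f = ΔP/(ρg) = 173.5/(995·9.81) = 0.0178 m.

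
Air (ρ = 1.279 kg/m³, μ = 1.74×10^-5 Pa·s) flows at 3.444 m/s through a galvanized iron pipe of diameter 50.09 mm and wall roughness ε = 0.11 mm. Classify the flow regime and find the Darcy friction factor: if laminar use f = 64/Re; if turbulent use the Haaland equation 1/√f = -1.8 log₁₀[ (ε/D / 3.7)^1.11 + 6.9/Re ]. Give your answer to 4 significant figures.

f ≈ 0.03225

Re = ρVD/μ = 1.279·3.444·0.05009/1.74e-05 = 1.268e+04.
Re > 4000 → turbulent. ε/D = 0.00011/0.05009 = 0.0022; Haaland: 1/√f = -1.8 log₁₀[0.000262 + 0.000544] = 5.568, so f = 0.03225.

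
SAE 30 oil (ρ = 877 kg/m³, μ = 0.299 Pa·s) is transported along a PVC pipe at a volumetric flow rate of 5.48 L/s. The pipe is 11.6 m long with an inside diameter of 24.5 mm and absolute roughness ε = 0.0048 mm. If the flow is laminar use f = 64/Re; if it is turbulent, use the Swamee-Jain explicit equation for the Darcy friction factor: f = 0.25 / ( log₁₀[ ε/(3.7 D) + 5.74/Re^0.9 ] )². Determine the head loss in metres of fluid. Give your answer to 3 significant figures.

Q = 5.48 L/s = 5.48/1000 = 0.00548 m³/s.
Cross-sectional area A = πD²/4 = π(0.0245)²/4 = 0.0004714 m²; mean velocity V = Q/A = 0.00548/0.0004714 = 11.62 m/s.
Reynolds number Re = ρVD/μ = 877 · 11.62 · 0.0245 / 0.299 = 835.3.
Re < 2300 → laminar flow, so f = 64/Re = 64/835.3 = 0.07662 (the turbulent correlation is not needed).
Darcy-Weisbach: ΔP = f(L/D)(ρV²/2) = 0.07662·(11.6/0.0245)·(877·11.62²/2) = 0.07662·473.5·5.925e+04 = 2.149e+06 Pa.
Head loss h_f = ΔP/(ρg) = 2.149e+06/(877·9.81) = 250 m.

h_f ≈ 250 m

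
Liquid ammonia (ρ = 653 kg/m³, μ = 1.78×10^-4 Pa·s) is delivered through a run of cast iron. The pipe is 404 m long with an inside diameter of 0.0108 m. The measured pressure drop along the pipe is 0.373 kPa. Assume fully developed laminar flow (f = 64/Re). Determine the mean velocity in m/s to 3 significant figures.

V ≈ 0.0189 m/s

For laminar flow, f = 64/Re with Re = ρVD/μ, so Darcy-Weisbach reduces to ΔP = 32μLV/D². Solving for V: V = ΔP·D²/(32μL) = 373·(0.0108)²/(32·0.000178·404) = 0.01891 m/s.
Check: Re = ρVD/μ = 653·0.01891·0.0108/0.000178 = 749.1 < 2300, so the laminar assumption holds.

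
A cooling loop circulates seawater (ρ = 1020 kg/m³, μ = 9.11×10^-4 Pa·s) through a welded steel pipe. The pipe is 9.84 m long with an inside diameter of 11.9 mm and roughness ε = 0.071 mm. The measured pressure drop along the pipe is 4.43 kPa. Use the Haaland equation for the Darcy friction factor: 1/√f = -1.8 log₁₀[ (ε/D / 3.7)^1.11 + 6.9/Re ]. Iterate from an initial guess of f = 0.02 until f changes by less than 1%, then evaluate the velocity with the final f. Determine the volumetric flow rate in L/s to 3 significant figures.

Q ≈ 0.0562 L/s

Rearranging Darcy-Weisbach: V = √(2·ΔP·D/(f·L·ρ)). With ε/D = 7.1e-05/0.0119 = 0.00597, iterate starting from f = 0.02:
  f = 0.02 → V = √(2·4430·0.0119/(0.02·9.84·1020)) = 0.7247 m/s; Re = ρVD/μ = 9656; f → 0.03878
  f = 0.03878 → V = 0.5205 m/s; Re = 6935; f → 0.0409
  f = 0.0409 → V = 0.5068 m/s; Re = 6753; f → 0.04109
Converged (Δf/f < 1%). With the final f = 0.04109: V = √(2·4430·0.0119/(0.04109·9.84·1020)) = 0.5056 m/s.
Q = V·A = 0.5056·(π/4·0.0119²) = 5.624e-05 m³/s = 0.0562 L/s.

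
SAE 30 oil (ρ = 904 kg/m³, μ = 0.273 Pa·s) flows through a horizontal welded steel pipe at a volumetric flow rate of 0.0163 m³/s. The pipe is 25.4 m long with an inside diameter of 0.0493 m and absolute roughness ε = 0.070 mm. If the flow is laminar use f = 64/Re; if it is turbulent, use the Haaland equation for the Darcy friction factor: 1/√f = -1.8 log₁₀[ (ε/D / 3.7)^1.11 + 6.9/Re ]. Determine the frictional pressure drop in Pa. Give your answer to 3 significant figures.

ΔP ≈ 780000 Pa

Cross-sectional area A = πD²/4 = π(0.0493)²/4 = 0.001909 m²; mean velocity V = Q/A = 0.0163/0.001909 = 8.539 m/s.
Reynolds number Re = ρVD/μ = 904 · 8.539 · 0.0493 / 0.273 = 1394.
Re < 2300 → laminar flow, so f = 64/Re = 64/1394 = 0.04591 (the turbulent correlation is not needed).
Darcy-Weisbach: ΔP = f(L/D)(ρV²/2) = 0.04591·(25.4/0.0493)·(904·8.539²/2) = 0.04591·515.2·3.296e+04 = 7.796e+05 Pa.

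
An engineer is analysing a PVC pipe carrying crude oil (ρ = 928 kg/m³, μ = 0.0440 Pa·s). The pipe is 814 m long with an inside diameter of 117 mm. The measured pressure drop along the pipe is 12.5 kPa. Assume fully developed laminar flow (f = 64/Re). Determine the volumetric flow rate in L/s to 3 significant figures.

Q ≈ 1.61 L/s

For laminar flow, f = 64/Re with Re = ρVD/μ, so Darcy-Weisbach reduces to ΔP = 32μLV/D². Solving for V: V = ΔP·D²/(32μL) = 1.25e+04·(0.117)²/(32·0.044·814) = 0.1493 m/s.
Check: Re = ρVD/μ = 928·0.1493·0.117/0.044 = 368.4 < 2300, so the laminar assumption holds.
Q = V·A = 0.1493·(π/4·0.117²) = 0.001605 m³/s = 1.61 L/s.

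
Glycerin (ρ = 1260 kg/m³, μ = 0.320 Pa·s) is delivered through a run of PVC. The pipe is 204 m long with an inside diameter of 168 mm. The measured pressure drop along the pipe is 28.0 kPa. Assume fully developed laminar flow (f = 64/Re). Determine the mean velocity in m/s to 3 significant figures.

For laminar flow, f = 64/Re with Re = ρVD/μ, so Darcy-Weisbach reduces to ΔP = 32μLV/D². Solving for V: V = ΔP·D²/(32μL) = 2.8e+04·(0.168)²/(32·0.32·204) = 0.3783 m/s.
Check: Re = ρVD/μ = 1260·0.3783·0.168/0.32 = 250.3 < 2300, so the laminar assumption holds.

V ≈ 0.378 m/s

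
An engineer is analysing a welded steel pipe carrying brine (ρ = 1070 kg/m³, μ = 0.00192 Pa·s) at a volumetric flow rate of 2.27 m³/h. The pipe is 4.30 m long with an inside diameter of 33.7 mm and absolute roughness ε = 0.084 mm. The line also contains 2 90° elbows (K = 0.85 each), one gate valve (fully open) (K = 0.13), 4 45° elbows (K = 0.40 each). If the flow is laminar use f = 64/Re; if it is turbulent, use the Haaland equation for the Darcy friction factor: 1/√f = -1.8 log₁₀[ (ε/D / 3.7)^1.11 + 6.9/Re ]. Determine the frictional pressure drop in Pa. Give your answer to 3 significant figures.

Q = 2.27 m³/h = 2.27/3600 = 0.0006306 m³/s.
Cross-sectional area A = πD²/4 = π(0.0337)²/4 = 0.000892 m²; mean velocity V = Q/A = 0.0006306/0.000892 = 0.7069 m/s.
Reynolds number Re = ρVD/μ = 1070 · 0.7069 · 0.0337 / 0.00192 = 1.328e+04.
Re > 4000 → turbulent. Relative roughness ε/D = 8.4e-05/0.0337 = 0.00249. Haaland: 1/√f = -1.8 log₁₀[(0.00249/3.7)^1.11 + 6.9/1.328e+04] = -1.8 log₁₀[0.000302 + 0.00052] = 5.554, so f = 0.03242.
Total minor-loss coefficient ΣK = 2·0.85 + 1·0.13 + 4·0.4 = 3.43.
ΔP = [f·L/D + ΣK]·(ρV²/2) = [0.03242·4.3/0.0337 + 3.43]·(1070·0.7069²/2) = [4.137 + 3.43]·267.4 = 2023 Pa.

ΔP ≈ 2020 Pa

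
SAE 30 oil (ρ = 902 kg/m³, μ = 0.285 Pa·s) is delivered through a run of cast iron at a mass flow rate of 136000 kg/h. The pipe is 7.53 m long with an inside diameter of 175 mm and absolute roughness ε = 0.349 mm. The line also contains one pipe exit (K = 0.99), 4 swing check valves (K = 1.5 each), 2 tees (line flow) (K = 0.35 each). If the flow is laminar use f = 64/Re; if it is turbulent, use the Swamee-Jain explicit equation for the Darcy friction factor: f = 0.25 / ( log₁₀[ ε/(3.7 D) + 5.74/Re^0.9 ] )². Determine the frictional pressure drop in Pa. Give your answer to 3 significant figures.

ṁ = 136000 kg/h = 136000/3600 = 37.78 kg/s.
A = πD²/4 = π(0.175)²/4 = 0.02405 m²; mean velocity V = ṁ/(ρA) = 37.78/(902 · 0.02405) = 1.741 m/s.
Reynolds number Re = ρVD/μ = 902 · 1.741 · 0.175 / 0.285 = 964.4.
Re < 2300 → laminar flow, so f = 64/Re = 64/964.4 = 0.06636 (the turbulent correlation is not needed).
Total minor-loss coefficient ΣK = 1·0.99 + 4·1.5 + 2·0.35 = 7.69.
ΔP = [f·L/D + ΣK]·(ρV²/2) = [0.06636·7.53/0.175 + 7.69]·(902·1.741²/2) = [2.855 + 7.69]·1367 = 1.442e+04 Pa.

ΔP ≈ 14400 Pa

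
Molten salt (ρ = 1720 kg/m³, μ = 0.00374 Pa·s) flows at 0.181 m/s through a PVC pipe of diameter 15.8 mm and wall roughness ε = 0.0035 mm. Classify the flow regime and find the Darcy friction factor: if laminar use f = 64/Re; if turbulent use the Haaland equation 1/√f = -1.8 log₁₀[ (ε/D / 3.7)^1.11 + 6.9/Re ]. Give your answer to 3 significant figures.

Re = ρVD/μ = 1720·0.181·0.0158/0.00374 = 1315.
Re < 2300 → laminar, so f = 64/Re = 0.04866 (roughness is irrelevant in laminar flow).

f ≈ 0.0487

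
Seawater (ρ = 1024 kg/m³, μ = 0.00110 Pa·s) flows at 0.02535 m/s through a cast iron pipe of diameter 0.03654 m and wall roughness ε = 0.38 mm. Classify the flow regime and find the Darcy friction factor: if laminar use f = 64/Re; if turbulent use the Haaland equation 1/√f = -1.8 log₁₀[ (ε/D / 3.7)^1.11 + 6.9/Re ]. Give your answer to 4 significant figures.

f ≈ 0.07422

Re = ρVD/μ = 1024·0.02535·0.03654/0.0011 = 862.3.
Re < 2300 → laminar, so f = 64/Re = 0.07422 (roughness is irrelevant in laminar flow).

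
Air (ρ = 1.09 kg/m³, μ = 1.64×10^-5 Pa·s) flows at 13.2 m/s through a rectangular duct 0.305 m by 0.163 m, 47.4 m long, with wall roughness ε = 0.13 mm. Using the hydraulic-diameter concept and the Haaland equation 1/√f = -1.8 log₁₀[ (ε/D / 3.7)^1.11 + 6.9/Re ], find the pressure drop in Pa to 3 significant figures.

Hydraulic diameter D_h = 4A/P = 4·(0.305·0.163)/(2·(0.305+0.163)) = 0.1989/0.936 = 0.2125 m.
Re = ρVD_h/μ = 1.09·13.2·0.2125/1.64e-05 = 1.864e+05.
ε/D_h = 0.00013/0.2125 = 0.000612; Haaland gives 1/√f = -1.8 log₁₀[6.35e-05+3.7e-05] = 7.196, so f = 0.01931.
ΔP = f(L/D_h)(ρV²/2) = 0.01931·47.4/0.2125·94.96 = 409.1 Pa.

ΔP ≈ 409 Pa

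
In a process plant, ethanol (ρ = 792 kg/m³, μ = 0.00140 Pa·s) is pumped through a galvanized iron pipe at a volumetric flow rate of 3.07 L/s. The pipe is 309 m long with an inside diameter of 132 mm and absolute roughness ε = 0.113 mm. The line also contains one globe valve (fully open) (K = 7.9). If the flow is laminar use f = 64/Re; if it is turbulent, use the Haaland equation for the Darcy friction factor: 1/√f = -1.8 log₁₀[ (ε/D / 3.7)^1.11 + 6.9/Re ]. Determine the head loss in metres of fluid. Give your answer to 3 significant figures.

h_f ≈ 0.191 m

Q = 3.07 L/s = 3.07/1000 = 0.00307 m³/s.
Cross-sectional area A = πD²/4 = π(0.132)²/4 = 0.01368 m²; mean velocity V = Q/A = 0.00307/0.01368 = 0.2243 m/s.
Reynolds number Re = ρVD/μ = 792 · 0.2243 · 0.132 / 0.0014 = 1.675e+04.
Re > 4000 → turbulent. Relative roughness ε/D = 0.000113/0.132 = 0.000856. Haaland: 1/√f = -1.8 log₁₀[(0.000856/3.7)^1.11 + 6.9/1.675e+04] = -1.8 log₁₀[9.21e-05 + 0.000412] = 5.936, so f = 0.02838.
Total minor-loss coefficient ΣK = 1·7.9 = 7.9.
ΔP = [f·L/D + ΣK]·(ρV²/2) = [0.02838·309/0.132 + 7.9]·(792·0.2243²/2) = [66.44 + 7.9]·19.93 = 1482 Pa.
Head loss h_f = ΔP/(ρg) = 1482/(792·9.81) = 0.191 m.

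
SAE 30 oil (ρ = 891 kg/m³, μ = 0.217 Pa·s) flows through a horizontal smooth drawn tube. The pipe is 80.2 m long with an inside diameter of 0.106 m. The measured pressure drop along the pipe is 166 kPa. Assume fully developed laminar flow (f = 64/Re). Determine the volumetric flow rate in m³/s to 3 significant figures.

Q ≈ 0.0296 m³/s

For laminar flow, f = 64/Re with Re = ρVD/μ, so Darcy-Weisbach reduces to ΔP = 32μLV/D². Solving for V: V = ΔP·D²/(32μL) = 1.66e+05·(0.106)²/(32·0.217·80.2) = 3.349 m/s.
Check: Re = ρVD/μ = 891·3.349·0.106/0.217 = 1458 < 2300, so the laminar assumption holds.
Q = V·A = 3.349·(π/4·0.106²) = 0.02956 m³/s = 0.0296 m³/s.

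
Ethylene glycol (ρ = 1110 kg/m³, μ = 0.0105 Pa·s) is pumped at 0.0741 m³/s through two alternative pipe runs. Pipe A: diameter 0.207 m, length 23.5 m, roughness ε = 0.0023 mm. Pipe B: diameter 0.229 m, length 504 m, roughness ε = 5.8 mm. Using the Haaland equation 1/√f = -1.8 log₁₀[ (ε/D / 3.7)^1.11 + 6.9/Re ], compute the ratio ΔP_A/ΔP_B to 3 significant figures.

Pipe A: V = Q/A = 0.0741/0.03365 = 2.202 m/s; Re = 4.818e+04; ε/D = 1.11e-05; Haaland → f = 0.02091; ΔP_A = f(L/D)(ρV²/2) = 6388 Pa.
Pipe B: V = Q/A = 0.0741/0.04119 = 1.799 m/s; Re = 4.355e+04; ε/D = 0.0253; Haaland → f = 0.05423; ΔP_B = f(L/D)(ρV²/2) = 2.144e+05 Pa.
ΔP_A/ΔP_B = 6388/2.144e+05 = 0.0298.

ΔP_A/ΔP_B ≈ 0.0298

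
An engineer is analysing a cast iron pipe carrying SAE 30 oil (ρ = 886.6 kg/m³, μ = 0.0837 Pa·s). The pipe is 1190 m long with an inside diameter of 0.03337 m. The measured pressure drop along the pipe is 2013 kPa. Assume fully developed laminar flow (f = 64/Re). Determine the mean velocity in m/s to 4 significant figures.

V ≈ 0.7033 m/s

For laminar flow, f = 64/Re with Re = ρVD/μ, so Darcy-Weisbach reduces to ΔP = 32μLV/D². Solving for V: V = ΔP·D²/(32μL) = 2.013e+06·(0.03337)²/(32·0.0837·1190) = 0.7033 m/s.
Check: Re = ρVD/μ = 886.6·0.7033·0.03337/0.0837 = 248.6 < 2300, so the laminar assumption holds.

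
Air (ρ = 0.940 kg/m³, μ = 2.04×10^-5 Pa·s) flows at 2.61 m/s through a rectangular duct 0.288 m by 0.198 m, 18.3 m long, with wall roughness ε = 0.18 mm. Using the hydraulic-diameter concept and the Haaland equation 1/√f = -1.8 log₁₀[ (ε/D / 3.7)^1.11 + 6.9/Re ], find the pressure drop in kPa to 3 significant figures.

ΔP ≈ 0.00634 kPa

Hydraulic diameter D_h = 4A/P = 4·(0.288·0.198)/(2·(0.288+0.198)) = 0.2281/0.972 = 0.2347 m.
Re = ρVD_h/μ = 0.94·2.61·0.2347/2.04e-05 = 2.822e+04.
ε/D_h = 0.00018/0.2347 = 0.000767; Haaland gives 1/√f = -1.8 log₁₀[8.16e-05+0.000244] = 6.276, so f = 0.02539.
ΔP = f(L/D_h)(ρV²/2) = 0.02539·18.3/0.2347·3.202 = 6.339 Pa.
ΔP = 0.00634 kPa.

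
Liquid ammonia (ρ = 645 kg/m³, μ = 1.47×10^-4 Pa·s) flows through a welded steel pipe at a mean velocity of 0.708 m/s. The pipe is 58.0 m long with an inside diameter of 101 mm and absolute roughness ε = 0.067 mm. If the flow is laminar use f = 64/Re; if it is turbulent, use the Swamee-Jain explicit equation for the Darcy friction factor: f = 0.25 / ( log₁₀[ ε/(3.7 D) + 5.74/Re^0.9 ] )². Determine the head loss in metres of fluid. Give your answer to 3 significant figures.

Reynolds number Re = ρVD/μ = 645 · 0.708 · 0.101 / 0.000147 = 3.138e+05.
Re > 4000 → turbulent. Relative roughness ε/D = 6.7e-05/0.101 = 0.000663. Swamee-Jain: f = 0.25/(log₁₀[0.000663/3.7 + 5.74/3.138e+05^0.9])² = 0.25/(log₁₀[0.000179 + 6.49e-05])² = 0.25/(-3.612)² = 0.01916.
Darcy-Weisbach: ΔP = f(L/D)(ρV²/2) = 0.01916·(58/0.101)·(645·0.708²/2) = 0.01916·574.3·161.7 = 1779 Pa.
Head loss h_f = ΔP/(ρg) = 1779/(645·9.81) = 0.281 m.

h_f ≈ 0.281 m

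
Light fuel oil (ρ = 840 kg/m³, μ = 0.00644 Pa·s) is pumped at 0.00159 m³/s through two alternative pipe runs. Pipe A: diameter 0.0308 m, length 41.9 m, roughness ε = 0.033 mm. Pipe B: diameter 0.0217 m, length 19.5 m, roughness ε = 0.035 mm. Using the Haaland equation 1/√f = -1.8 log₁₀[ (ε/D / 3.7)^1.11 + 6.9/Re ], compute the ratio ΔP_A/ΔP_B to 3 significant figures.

ΔP_A/ΔP_B ≈ 0.395

Pipe A: V = Q/A = 0.00159/0.0007451 = 2.134 m/s; Re = 8573; ε/D = 0.00107; Haaland → f = 0.03351; ΔP_A = f(L/D)(ρV²/2) = 8.72e+04 Pa.
Pipe B: V = Q/A = 0.00159/0.0003698 = 4.299 m/s; Re = 1.217e+04; ε/D = 0.00161; Haaland → f = 0.03164; ΔP_B = f(L/D)(ρV²/2) = 2.207e+05 Pa.
ΔP_A/ΔP_B = 8.72e+04/2.207e+05 = 0.395.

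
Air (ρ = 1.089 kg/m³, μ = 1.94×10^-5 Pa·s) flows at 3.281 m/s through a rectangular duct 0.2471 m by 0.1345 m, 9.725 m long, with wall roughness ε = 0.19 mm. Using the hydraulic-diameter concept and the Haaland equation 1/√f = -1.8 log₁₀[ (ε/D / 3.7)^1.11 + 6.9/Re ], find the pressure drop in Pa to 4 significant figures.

ΔP ≈ 8.368 Pa

Hydraulic diameter D_h = 4A/P = 4·(0.2471·0.1345)/(2·(0.2471+0.1345)) = 0.1329/0.7632 = 0.1742 m.
Re = ρVD_h/μ = 1.089·3.281·0.1742/1.94e-05 = 3.208e+04.
ε/D_h = 0.00019/0.1742 = 0.00109; Haaland gives 1/√f = -1.8 log₁₀[0.000121+0.000215] = 6.253, so f = 0.02557.
ΔP = f(L/D_h)(ρV²/2) = 0.02557·9.725/0.1742·5.862 = 8.368 Pa.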